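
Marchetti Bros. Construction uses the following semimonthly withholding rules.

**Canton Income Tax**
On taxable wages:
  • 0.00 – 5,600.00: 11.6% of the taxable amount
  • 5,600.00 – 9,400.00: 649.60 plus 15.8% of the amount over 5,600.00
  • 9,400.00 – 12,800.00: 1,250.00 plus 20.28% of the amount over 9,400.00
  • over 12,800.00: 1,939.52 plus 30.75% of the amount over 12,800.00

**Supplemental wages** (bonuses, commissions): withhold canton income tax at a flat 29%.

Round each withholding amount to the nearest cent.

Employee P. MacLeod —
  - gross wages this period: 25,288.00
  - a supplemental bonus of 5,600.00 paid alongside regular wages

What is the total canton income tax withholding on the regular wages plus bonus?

7,403.58

Canton Income Tax: taxable = 25,288.00
  1,939.52 + 30.75% × (25,288.00 − 12,800.00) = 1,939.52 + 30.75% × 12,488.00 = 5,779.58
Supplemental (29% flat on bonus): 29% × 5,600.00 = 1,624.00
Total canton income tax: 5,779.58 + 1,624.00 = 7,403.58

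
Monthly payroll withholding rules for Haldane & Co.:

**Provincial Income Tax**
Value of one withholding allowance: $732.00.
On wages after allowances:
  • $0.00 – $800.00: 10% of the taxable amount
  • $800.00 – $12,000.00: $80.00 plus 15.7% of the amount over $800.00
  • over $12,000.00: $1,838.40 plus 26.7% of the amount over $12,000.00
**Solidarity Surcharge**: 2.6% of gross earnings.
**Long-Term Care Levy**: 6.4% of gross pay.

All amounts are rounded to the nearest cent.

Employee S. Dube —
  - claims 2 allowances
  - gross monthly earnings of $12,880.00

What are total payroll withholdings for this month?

Provincial Income Tax: taxable = $12,880.00 − 2×$732.00 = $11,416.00
  $80.00 + 15.7% × ($11,416.00 − $800.00) = $80.00 + 15.7% × $10,616.00 = $1,746.71
Solidarity Surcharge: 2.6% × $12,880.00 = $334.88
Long-Term Care Levy: 6.4% × $12,880.00 = $824.32
Total: $1,746.71 + $334.88 + $824.32 = $2,905.91

$2,905.91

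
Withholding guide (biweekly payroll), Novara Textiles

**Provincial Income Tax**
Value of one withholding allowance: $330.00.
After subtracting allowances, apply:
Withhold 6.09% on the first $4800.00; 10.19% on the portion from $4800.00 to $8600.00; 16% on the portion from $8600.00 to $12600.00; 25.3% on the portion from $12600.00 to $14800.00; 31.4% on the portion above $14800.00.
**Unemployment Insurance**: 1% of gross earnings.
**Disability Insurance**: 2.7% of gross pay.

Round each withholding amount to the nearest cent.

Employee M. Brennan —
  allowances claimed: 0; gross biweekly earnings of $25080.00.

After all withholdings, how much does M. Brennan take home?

Provincial Income Tax: taxable = $25080.00
  $1876.14 + 31.4% × ($25080.00 − $14800.00) = $1876.14 + 31.4% × $10280.00 = $5104.06
Unemployment Insurance: 1% × $25080.00 = $250.80
Disability Insurance: 2.7% × $25080.00 = $677.16
Total withheld: $5104.06 + $250.80 + $677.16 = $6032.02
Net pay: $25080.00 − $6032.02 = $19047.98

$19047.98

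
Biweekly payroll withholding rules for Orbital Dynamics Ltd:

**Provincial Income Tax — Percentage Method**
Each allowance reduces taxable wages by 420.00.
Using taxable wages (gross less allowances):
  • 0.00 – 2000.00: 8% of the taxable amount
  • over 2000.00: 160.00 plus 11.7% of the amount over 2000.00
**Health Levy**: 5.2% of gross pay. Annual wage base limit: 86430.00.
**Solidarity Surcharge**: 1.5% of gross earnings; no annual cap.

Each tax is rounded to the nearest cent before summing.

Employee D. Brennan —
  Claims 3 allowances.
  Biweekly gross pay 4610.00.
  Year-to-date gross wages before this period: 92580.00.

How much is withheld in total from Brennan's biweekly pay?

Provincial Income Tax: taxable = 4610.00 − 3×420.00 = 3350.00
  160.00 + 11.7% × (3350.00 − 2000.00) = 160.00 + 11.7% × 1350.00 = 317.95
Health Levy: YTD 92580.00 ≥ cap 86430.00 → 0.00
Solidarity Surcharge: 1.5% × 4610.00 = 69.15
Total: 317.95 + 0.00 + 69.15 = 387.10

387.10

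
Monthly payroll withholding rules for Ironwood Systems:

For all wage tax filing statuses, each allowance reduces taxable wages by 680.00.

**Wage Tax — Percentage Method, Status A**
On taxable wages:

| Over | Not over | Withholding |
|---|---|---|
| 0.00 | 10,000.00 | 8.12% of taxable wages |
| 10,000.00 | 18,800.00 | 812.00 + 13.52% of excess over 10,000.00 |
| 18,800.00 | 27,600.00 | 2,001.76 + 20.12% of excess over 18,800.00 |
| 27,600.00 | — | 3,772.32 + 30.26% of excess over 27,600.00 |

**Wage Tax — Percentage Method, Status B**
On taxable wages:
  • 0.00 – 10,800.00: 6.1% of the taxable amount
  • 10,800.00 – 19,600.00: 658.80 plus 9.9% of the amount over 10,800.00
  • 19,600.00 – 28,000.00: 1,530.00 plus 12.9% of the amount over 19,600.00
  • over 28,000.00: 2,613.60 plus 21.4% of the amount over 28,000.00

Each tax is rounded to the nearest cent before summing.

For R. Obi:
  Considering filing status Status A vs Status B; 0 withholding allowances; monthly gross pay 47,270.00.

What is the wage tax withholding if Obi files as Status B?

Wage Tax (Status B): taxable = 47,270.00
  2,613.60 + 21.4% × (47,270.00 − 28,000.00) = 2,613.60 + 21.4% × 19,270.00 = 6,737.38

6,737.38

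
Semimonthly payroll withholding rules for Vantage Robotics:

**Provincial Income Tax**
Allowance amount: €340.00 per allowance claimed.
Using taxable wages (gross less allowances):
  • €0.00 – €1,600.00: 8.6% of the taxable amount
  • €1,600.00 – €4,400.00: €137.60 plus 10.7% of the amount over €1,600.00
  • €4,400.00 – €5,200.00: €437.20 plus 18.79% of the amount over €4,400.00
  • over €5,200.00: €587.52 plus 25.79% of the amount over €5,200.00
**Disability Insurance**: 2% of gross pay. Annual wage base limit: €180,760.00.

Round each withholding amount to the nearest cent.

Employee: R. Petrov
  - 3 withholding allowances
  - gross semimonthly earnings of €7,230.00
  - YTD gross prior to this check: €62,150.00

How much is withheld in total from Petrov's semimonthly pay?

€992.60

Provincial Income Tax: taxable = €7,230.00 − 3×€340.00 = €6,210.00
  €587.52 + 25.79% × (€6,210.00 − €5,200.00) = €587.52 + 25.79% × €1,010.00 = €848.00
Disability Insurance: 2% × €7,230.00 = €144.60
Total: €848.00 + €144.60 = €992.60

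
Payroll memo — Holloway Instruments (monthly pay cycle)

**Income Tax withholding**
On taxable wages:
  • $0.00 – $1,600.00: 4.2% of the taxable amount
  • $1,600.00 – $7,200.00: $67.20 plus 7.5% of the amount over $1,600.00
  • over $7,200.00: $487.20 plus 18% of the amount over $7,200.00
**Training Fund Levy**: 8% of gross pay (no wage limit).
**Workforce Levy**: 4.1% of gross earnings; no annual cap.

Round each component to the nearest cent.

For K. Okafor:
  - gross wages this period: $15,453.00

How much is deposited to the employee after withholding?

$11,610.45

Income Tax: taxable = $15,453.00
  $487.20 + 18% × ($15,453.00 − $7,200.00) = $487.20 + 18% × $8,253.00 = $1,972.74
Training Fund Levy: 8% × $15,453.00 = $1,236.24
Workforce Levy: 4.1% × $15,453.00 = $633.57
Total withheld: $1,972.74 + $1,236.24 + $633.57 = $3,842.55
Net pay: $15,453.00 − $3,842.55 = $11,610.45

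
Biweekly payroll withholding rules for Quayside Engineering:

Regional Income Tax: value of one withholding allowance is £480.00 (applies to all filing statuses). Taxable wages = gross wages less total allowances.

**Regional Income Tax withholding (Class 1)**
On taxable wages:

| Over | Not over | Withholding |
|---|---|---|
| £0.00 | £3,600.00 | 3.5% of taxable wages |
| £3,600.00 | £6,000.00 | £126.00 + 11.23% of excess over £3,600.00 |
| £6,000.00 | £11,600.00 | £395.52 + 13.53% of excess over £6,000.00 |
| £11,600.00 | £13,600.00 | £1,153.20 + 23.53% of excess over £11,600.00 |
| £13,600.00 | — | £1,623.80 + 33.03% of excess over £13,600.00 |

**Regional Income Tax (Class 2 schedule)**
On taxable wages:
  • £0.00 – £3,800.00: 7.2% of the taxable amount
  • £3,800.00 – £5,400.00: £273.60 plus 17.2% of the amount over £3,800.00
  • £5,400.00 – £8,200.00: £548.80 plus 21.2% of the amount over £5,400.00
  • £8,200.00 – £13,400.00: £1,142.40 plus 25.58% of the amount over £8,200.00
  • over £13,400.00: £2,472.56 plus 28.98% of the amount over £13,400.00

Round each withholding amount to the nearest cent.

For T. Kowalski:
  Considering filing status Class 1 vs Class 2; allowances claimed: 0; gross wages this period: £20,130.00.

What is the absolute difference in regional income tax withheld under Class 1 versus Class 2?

£642.25

Regional Income Tax (Class 1): taxable = £20,130.00
  £1,623.80 + 33.03% × (£20,130.00 − £13,600.00) = £1,623.80 + 33.03% × £6,530.00 = £3,780.66
Regional Income Tax (Class 2): taxable = £20,130.00
  £2,472.56 + 28.98% × (£20,130.00 − £13,400.00) = £2,472.56 + 28.98% × £6,730.00 = £4,422.91
Difference: |£3,780.66 − £4,422.91| = £642.25 (higher under Class 2)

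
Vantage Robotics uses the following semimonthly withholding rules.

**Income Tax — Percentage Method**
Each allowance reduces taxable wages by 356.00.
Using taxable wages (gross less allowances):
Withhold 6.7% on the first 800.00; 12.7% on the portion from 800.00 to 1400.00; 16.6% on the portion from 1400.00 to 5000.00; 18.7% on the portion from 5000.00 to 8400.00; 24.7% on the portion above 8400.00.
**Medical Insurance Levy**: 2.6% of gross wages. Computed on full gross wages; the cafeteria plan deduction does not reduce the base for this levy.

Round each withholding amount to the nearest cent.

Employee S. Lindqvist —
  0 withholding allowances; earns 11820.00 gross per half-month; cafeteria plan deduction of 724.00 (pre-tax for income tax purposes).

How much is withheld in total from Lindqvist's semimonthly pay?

Income Tax: taxable = 11820.00 − 724.00 = 11096.00
  1363.20 + 24.7% × (11096.00 − 8400.00) = 1363.20 + 24.7% × 2696.00 = 2029.11
Medical Insurance Levy: 2.6% × 11820.00 = 307.32
Total: 2029.11 + 307.32 = 2336.43

2336.43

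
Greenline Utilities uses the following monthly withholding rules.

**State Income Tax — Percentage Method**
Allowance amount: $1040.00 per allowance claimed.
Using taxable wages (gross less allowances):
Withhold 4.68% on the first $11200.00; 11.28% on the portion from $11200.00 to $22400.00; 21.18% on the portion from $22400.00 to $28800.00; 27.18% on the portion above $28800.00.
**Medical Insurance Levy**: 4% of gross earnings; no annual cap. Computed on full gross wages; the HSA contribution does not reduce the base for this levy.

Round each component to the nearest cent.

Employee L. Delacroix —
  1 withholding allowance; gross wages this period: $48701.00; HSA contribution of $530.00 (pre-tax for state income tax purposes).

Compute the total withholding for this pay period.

$10073.45

State Income Tax: taxable = $48701.00 − $530.00 − 1×$1040.00 = $47131.00
  $3143.04 + 27.18% × ($47131.00 − $28800.00) = $3143.04 + 27.18% × $18331.00 = $8125.41
Medical Insurance Levy: 4% × $48701.00 = $1948.04
Total: $8125.41 + $1948.04 = $10073.45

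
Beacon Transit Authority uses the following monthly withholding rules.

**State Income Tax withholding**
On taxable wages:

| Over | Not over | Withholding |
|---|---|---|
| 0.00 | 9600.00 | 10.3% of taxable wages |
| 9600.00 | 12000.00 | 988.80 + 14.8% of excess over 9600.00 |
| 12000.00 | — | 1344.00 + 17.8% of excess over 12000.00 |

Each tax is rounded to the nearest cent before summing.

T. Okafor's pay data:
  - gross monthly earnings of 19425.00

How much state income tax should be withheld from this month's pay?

State Income Tax: taxable = 19425.00
  1344.00 + 17.8% × (19425.00 − 12000.00) = 1344.00 + 17.8% × 7425.00 = 2665.65

2665.65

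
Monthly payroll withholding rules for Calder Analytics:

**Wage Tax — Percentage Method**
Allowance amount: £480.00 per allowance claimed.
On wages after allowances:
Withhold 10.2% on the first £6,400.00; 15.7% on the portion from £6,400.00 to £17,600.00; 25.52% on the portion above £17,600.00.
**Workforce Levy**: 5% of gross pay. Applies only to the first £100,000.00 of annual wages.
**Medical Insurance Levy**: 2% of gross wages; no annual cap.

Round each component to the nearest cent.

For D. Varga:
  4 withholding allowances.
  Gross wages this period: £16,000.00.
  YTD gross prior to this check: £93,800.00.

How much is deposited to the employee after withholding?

£13,511.44

Wage Tax: taxable = £16,000.00 − 4×£480.00 = £14,080.00
  £652.80 + 15.7% × (£14,080.00 − £6,400.00) = £652.80 + 15.7% × £7,680.00 = £1,858.56
Workforce Levy: cap £100,000.00 − YTD £93,800.00 = £6,200.00 subject; 5% × £6,200.00 = £310.00
Medical Insurance Levy: 2% × £16,000.00 = £320.00
Total withheld: £1,858.56 + £310.00 + £320.00 = £2,488.56
Net pay: £16,000.00 − £2,488.56 = £13,511.44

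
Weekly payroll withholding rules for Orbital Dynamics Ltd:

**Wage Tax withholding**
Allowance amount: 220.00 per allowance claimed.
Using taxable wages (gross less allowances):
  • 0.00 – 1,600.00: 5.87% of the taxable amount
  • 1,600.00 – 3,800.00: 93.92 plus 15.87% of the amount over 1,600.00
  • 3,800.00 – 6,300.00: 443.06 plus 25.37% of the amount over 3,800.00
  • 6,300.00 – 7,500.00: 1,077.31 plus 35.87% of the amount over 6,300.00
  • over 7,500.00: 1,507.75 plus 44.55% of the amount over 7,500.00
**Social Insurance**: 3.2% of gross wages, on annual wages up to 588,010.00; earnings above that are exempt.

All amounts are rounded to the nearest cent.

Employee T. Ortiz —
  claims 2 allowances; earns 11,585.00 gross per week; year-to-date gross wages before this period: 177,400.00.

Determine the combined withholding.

3,502.32

Wage Tax: taxable = 11,585.00 − 2×220.00 = 11,145.00
  1,507.75 + 44.55% × (11,145.00 − 7,500.00) = 1,507.75 + 44.55% × 3,645.00 = 3,131.60
Social Insurance: 3.2% × 11,585.00 = 370.72
Total: 3,131.60 + 370.72 = 3,502.32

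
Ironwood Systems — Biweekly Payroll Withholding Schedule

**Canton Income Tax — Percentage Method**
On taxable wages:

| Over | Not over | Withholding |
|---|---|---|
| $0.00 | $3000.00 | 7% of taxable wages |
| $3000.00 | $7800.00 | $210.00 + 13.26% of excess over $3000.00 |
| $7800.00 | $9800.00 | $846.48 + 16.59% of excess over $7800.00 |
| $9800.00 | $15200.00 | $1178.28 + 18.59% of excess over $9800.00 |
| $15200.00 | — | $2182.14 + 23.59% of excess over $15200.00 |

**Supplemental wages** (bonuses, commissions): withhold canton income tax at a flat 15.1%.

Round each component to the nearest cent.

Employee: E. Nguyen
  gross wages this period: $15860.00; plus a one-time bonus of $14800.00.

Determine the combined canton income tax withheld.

Canton Income Tax: taxable = $15860.00
  $2182.14 + 23.59% × ($15860.00 − $15200.00) = $2182.14 + 23.59% × $660.00 = $2337.83
Supplemental (15.1% flat on bonus): 15.1% × $14800.00 = $2234.80
Total canton income tax: $2337.83 + $2234.80 = $4572.63

$4572.63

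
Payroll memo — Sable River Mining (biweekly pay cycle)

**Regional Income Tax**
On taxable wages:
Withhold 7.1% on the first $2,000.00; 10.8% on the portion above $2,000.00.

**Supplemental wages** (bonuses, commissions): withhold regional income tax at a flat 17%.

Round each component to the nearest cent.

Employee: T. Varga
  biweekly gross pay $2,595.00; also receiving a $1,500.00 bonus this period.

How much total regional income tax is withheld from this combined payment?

Regional Income Tax: taxable = $2,595.00
  $142.00 + 10.8% × ($2,595.00 − $2,000.00) = $142.00 + 10.8% × $595.00 = $206.26
Supplemental (17% flat on bonus): 17% × $1,500.00 = $255.00
Total regional income tax: $206.26 + $255.00 = $461.26

$461.26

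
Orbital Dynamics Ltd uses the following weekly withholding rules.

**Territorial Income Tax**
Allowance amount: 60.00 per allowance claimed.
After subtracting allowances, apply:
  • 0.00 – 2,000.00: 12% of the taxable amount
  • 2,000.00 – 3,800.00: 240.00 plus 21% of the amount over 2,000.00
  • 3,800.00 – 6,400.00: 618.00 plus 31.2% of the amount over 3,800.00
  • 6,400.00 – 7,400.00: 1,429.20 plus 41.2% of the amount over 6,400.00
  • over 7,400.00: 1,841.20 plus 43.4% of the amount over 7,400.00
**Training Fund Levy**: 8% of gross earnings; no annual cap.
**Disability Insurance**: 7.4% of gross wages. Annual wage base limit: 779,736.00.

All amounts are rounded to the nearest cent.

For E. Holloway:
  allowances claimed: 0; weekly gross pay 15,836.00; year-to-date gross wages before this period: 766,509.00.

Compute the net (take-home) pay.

8,087.90

Territorial Income Tax: taxable = 15,836.00
  1,841.20 + 43.4% × (15,836.00 − 7,400.00) = 1,841.20 + 43.4% × 8,436.00 = 5,502.42
Training Fund Levy: 8% × 15,836.00 = 1,266.88
Disability Insurance: cap 779,736.00 − YTD 766,509.00 = 13,227.00 subject; 7.4% × 13,227.00 = 978.80
Total withheld: 5,502.42 + 1,266.88 + 978.80 = 7,748.10
Net pay: 15,836.00 − 7,748.10 = 8,087.90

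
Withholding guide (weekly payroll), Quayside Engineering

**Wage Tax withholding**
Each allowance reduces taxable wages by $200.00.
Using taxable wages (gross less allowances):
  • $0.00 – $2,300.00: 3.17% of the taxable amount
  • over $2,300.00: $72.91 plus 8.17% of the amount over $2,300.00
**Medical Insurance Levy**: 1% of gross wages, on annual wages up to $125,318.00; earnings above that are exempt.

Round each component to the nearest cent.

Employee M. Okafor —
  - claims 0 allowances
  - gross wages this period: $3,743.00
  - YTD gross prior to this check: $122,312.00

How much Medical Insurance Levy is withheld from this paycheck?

$30.06

Medical Insurance Levy: cap $125,318.00 − YTD $122,312.00 = $3,006.00 subject; 1% × $3,006.00 = $30.06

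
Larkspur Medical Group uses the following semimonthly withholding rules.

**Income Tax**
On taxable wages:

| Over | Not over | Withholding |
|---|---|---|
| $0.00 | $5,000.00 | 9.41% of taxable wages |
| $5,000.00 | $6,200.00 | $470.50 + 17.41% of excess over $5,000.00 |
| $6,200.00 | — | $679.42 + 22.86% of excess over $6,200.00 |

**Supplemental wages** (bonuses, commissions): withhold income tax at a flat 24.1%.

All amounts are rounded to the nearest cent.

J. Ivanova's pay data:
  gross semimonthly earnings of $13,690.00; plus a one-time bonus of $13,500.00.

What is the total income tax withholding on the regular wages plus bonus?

Income Tax: taxable = $13,690.00
  $679.42 + 22.86% × ($13,690.00 − $6,200.00) = $679.42 + 22.86% × $7,490.00 = $2,391.63
Supplemental (24.1% flat on bonus): 24.1% × $13,500.00 = $3,253.50
Total income tax: $2,391.63 + $3,253.50 = $5,645.13

$5,645.13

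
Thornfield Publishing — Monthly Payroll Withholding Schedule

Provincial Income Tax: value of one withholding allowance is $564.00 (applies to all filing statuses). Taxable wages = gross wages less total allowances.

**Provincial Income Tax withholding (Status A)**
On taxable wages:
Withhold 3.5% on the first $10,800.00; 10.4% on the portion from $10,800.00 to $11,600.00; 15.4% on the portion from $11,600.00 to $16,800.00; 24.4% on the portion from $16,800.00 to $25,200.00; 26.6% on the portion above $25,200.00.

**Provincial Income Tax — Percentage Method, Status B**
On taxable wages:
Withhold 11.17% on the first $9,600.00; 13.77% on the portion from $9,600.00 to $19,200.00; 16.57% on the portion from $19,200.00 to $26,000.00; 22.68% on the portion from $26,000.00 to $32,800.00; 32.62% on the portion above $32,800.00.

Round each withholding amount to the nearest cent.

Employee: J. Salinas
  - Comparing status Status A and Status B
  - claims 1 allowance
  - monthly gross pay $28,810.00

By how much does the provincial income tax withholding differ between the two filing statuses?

$91.45

Provincial Income Tax (Status A): taxable = $28,810.00 − 1×$564.00 = $28,246.00
  $3,311.60 + 26.6% × ($28,246.00 − $25,200.00) = $3,311.60 + 26.6% × $3,046.00 = $4,121.84
Provincial Income Tax (Status B): taxable = $28,810.00 − 1×$564.00 = $28,246.00
  $3,521.00 + 22.68% × ($28,246.00 − $26,000.00) = $3,521.00 + 22.68% × $2,246.00 = $4,030.39
Difference: |$4,121.84 − $4,030.39| = $91.45 (higher under Status A)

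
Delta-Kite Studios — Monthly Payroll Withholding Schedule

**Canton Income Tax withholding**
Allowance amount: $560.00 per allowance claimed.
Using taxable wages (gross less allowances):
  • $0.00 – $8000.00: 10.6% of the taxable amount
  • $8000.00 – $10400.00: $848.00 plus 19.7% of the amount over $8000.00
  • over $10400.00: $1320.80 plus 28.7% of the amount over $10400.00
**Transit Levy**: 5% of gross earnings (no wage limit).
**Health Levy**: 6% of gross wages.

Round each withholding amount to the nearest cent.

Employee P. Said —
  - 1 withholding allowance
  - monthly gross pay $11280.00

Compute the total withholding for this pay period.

$2653.44

Canton Income Tax: taxable = $11280.00 − 1×$560.00 = $10720.00
  $1320.80 + 28.7% × ($10720.00 − $10400.00) = $1320.80 + 28.7% × $320.00 = $1412.64
Transit Levy: 5% × $11280.00 = $564.00
Health Levy: 6% × $11280.00 = $676.80
Total: $1412.64 + $564.00 + $676.80 = $2653.44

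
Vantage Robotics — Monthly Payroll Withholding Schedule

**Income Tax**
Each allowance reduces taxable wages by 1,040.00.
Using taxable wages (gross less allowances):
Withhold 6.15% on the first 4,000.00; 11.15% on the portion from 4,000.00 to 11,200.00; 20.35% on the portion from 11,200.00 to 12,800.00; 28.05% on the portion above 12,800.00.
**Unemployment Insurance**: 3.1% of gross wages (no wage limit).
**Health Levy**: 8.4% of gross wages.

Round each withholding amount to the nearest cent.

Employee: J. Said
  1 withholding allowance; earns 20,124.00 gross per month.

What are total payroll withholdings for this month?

5,451.32

Income Tax: taxable = 20,124.00 − 1×1,040.00 = 19,084.00
  1,374.40 + 28.05% × (19,084.00 − 12,800.00) = 1,374.40 + 28.05% × 6,284.00 = 3,137.06
Unemployment Insurance: 3.1% × 20,124.00 = 623.84
Health Levy: 8.4% × 20,124.00 = 1,690.42
Total: 3,137.06 + 623.84 + 1,690.42 = 5,451.32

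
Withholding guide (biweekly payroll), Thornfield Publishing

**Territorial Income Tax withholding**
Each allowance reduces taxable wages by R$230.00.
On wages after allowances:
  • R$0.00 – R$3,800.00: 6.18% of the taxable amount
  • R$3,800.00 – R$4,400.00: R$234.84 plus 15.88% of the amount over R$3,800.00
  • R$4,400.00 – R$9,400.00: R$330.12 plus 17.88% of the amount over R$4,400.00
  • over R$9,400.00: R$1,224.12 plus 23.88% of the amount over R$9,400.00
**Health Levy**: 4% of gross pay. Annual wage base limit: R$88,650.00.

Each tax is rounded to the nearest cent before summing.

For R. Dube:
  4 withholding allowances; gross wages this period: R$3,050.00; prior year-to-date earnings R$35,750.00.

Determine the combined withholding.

R$253.63

Territorial Income Tax: taxable = R$3,050.00 − 4×R$230.00 = R$2,130.00
  6.18% × R$2,130.00 = R$131.63
Health Levy: 4% × R$3,050.00 = R$122.00
Total: R$131.63 + R$122.00 = R$253.63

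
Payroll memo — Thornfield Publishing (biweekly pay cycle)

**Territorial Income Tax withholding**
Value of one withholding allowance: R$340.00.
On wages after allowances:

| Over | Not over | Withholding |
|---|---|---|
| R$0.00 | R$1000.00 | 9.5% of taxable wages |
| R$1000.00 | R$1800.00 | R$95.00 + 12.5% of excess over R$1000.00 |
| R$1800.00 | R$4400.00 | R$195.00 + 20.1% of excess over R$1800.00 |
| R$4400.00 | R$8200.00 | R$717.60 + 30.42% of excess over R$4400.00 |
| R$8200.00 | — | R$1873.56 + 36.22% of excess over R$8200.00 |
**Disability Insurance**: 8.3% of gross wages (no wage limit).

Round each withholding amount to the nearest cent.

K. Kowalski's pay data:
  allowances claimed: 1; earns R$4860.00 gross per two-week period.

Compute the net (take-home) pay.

Territorial Income Tax: taxable = R$4860.00 − 1×R$340.00 = R$4520.00
  R$717.60 + 30.42% × (R$4520.00 − R$4400.00) = R$717.60 + 30.42% × R$120.00 = R$754.10
Disability Insurance: 8.3% × R$4860.00 = R$403.38
Total withheld: R$754.10 + R$403.38 = R$1157.48
Net pay: R$4860.00 − R$1157.48 = R$3702.52

R$3702.52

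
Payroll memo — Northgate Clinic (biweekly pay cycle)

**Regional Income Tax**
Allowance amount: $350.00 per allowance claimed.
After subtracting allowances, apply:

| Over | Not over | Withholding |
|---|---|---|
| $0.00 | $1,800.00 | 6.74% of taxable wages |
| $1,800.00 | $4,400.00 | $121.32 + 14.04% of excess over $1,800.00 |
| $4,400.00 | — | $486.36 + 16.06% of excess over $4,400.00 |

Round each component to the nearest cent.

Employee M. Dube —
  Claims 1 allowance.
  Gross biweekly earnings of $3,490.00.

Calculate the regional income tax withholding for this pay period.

$309.46

Regional Income Tax: taxable = $3,490.00 − 1×$350.00 = $3,140.00
  $121.32 + 14.04% × ($3,140.00 − $1,800.00) = $121.32 + 14.04% × $1,340.00 = $309.46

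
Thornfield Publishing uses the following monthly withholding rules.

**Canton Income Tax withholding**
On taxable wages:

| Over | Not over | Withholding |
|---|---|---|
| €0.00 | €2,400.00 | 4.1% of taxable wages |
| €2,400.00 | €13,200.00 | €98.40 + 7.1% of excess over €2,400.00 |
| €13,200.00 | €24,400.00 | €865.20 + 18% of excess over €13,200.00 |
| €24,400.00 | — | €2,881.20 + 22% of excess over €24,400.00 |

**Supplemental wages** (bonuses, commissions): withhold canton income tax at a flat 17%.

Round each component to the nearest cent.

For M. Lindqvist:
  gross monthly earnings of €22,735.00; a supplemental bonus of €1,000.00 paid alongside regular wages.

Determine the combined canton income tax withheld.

€2,751.50

Canton Income Tax: taxable = €22,735.00
  €865.20 + 18% × (€22,735.00 − €13,200.00) = €865.20 + 18% × €9,535.00 = €2,581.50
Supplemental (17% flat on bonus): 17% × €1,000.00 = €170.00
Total canton income tax: €2,581.50 + €170.00 = €2,751.50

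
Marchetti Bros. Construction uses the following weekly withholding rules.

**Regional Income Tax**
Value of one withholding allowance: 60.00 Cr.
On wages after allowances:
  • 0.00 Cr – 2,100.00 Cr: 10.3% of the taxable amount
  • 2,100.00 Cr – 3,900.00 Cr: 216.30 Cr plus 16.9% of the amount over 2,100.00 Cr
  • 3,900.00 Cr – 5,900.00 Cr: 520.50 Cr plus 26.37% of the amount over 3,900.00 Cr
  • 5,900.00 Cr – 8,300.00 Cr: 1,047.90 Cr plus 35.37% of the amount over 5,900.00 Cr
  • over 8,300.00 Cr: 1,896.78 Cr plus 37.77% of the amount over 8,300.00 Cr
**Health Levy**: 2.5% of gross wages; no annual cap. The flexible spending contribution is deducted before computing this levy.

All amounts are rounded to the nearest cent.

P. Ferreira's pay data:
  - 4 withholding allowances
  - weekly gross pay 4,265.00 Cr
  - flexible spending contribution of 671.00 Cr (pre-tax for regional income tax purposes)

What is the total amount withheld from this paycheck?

Regional Income Tax: taxable = 4,265.00 Cr − 671.00 Cr − 4×60.00 Cr = 3,354.00 Cr
  216.30 Cr + 16.9% × (3,354.00 Cr − 2,100.00 Cr) = 216.30 Cr + 16.9% × 1,254.00 Cr = 428.23 Cr
Health Levy: 2.5% × 3,594.00 Cr = 89.85 Cr
Total: 428.23 Cr + 89.85 Cr = 518.08 Cr

518.08 Cr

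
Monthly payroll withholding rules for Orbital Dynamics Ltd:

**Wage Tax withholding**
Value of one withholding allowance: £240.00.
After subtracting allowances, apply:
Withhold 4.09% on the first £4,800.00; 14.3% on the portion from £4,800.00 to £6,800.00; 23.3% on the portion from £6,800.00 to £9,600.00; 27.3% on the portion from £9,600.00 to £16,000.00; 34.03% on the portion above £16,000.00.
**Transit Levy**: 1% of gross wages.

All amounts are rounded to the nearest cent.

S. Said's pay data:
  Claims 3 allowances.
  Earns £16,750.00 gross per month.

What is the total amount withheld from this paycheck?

£3,059.63

Wage Tax: taxable = £16,750.00 − 3×£240.00 = £16,030.00
  £2,881.92 + 34.03% × (£16,030.00 − £16,000.00) = £2,881.92 + 34.03% × £30.00 = £2,892.13
Transit Levy: 1% × £16,750.00 = £167.50
Total: £2,892.13 + £167.50 = £3,059.63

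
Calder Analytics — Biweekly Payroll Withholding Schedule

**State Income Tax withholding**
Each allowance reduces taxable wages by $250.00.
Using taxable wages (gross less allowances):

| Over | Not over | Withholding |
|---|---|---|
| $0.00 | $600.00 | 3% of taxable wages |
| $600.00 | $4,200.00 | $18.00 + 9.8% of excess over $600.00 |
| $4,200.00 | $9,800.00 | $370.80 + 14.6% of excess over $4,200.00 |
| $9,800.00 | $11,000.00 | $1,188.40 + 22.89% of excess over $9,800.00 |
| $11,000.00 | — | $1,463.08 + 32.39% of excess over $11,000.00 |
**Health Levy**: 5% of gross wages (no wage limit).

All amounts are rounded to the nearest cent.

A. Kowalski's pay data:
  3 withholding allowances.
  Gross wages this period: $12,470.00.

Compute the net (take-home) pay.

$10,150.21

State Income Tax: taxable = $12,470.00 − 3×$250.00 = $11,720.00
  $1,463.08 + 32.39% × ($11,720.00 − $11,000.00) = $1,463.08 + 32.39% × $720.00 = $1,696.29
Health Levy: 5% × $12,470.00 = $623.50
Total withheld: $1,696.29 + $623.50 = $2,319.79
Net pay: $12,470.00 − $2,319.79 = $10,150.21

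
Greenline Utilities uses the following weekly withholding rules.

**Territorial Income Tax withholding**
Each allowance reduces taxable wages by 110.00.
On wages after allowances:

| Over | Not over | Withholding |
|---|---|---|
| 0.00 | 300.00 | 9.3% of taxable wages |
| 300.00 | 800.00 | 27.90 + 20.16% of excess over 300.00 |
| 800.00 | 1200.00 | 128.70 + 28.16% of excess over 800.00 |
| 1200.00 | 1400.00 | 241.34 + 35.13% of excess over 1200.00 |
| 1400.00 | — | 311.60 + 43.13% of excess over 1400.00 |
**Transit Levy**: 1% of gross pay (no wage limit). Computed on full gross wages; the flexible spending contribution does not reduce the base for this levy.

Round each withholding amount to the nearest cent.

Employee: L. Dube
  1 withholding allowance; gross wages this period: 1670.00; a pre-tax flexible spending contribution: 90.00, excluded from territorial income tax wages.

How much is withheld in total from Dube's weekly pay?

358.49

Territorial Income Tax: taxable = 1670.00 − 90.00 − 1×110.00 = 1470.00
  311.60 + 43.13% × (1470.00 − 1400.00) = 311.60 + 43.13% × 70.00 = 341.79
Transit Levy: 1% × 1670.00 = 16.70
Total: 341.79 + 16.70 = 358.49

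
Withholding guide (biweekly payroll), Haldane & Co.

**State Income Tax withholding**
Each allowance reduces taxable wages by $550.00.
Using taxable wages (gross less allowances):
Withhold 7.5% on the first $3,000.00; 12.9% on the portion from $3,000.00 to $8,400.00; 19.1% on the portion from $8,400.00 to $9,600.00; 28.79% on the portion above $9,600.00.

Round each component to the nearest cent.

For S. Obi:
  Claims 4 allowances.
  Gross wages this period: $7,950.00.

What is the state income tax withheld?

State Income Tax: taxable = $7,950.00 − 4×$550.00 = $5,750.00
  $225.00 + 12.9% × ($5,750.00 − $3,000.00) = $225.00 + 12.9% × $2,750.00 = $579.75

$579.75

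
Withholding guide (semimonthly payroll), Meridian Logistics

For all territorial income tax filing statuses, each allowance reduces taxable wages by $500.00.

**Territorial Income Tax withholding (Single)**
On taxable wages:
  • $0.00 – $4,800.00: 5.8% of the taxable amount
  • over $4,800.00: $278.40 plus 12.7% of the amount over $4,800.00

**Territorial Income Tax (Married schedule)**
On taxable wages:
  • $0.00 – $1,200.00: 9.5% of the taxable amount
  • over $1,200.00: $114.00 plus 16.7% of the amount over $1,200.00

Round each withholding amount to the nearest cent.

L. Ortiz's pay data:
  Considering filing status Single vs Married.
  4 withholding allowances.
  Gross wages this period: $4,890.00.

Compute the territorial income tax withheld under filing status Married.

$396.23

Territorial Income Tax (Married): taxable = $4,890.00 − 4×$500.00 = $2,890.00
  $114.00 + 16.7% × ($2,890.00 − $1,200.00) = $114.00 + 16.7% × $1,690.00 = $396.23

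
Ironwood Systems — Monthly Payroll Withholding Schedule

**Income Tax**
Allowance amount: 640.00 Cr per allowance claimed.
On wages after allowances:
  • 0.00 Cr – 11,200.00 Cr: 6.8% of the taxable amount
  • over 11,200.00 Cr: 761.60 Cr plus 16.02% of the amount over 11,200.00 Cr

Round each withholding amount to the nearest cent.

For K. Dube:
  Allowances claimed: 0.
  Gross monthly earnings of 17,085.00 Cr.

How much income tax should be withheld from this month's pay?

Income Tax: taxable = 17,085.00 Cr
  761.60 Cr + 16.02% × (17,085.00 Cr − 11,200.00 Cr) = 761.60 Cr + 16.02% × 5,885.00 Cr = 1,704.38 Cr

1,704.38 Cr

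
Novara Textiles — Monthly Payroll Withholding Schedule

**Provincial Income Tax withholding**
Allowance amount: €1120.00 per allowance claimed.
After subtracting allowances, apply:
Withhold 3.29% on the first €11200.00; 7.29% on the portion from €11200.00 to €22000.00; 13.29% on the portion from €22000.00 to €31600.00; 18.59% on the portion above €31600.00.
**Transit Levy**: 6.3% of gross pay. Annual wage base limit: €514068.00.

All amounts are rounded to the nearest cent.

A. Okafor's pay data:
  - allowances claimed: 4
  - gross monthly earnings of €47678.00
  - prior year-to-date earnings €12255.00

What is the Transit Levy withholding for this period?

Transit Levy: 6.3% × €47678.00 = €3003.71

€3003.71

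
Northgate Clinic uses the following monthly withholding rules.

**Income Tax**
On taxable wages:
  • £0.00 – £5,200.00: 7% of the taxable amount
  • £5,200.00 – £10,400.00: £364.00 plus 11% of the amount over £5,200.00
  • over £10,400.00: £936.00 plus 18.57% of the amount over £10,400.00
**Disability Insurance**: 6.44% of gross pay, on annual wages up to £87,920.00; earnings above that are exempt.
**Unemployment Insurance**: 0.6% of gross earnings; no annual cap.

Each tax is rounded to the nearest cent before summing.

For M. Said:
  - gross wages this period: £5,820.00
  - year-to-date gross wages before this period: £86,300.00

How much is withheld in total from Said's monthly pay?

Income Tax: taxable = £5,820.00
  £364.00 + 11% × (£5,820.00 − £5,200.00) = £364.00 + 11% × £620.00 = £432.20
Disability Insurance: cap £87,920.00 − YTD £86,300.00 = £1,620.00 subject; 6.44% × £1,620.00 = £104.33
Unemployment Insurance: 0.6% × £5,820.00 = £34.92
Total: £432.20 + £104.33 + £34.92 = £571.45

£571.45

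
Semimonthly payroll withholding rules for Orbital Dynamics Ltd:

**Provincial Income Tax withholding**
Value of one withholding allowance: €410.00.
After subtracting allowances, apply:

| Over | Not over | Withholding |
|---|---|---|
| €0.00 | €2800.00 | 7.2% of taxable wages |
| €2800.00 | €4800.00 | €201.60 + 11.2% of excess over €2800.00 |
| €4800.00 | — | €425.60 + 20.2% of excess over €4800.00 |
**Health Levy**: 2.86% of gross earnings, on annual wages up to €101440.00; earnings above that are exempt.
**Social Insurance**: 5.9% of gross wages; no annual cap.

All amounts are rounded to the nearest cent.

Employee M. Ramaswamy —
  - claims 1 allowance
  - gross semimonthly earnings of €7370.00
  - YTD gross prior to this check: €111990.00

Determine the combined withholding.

Provincial Income Tax: taxable = €7370.00 − 1×€410.00 = €6960.00
  €425.60 + 20.2% × (€6960.00 − €4800.00) = €425.60 + 20.2% × €2160.00 = €861.92
Health Levy: YTD €111990.00 ≥ cap €101440.00 → €0.00
Social Insurance: 5.9% × €7370.00 = €434.83
Total: €861.92 + €0.00 + €434.83 = €1296.75

€1296.75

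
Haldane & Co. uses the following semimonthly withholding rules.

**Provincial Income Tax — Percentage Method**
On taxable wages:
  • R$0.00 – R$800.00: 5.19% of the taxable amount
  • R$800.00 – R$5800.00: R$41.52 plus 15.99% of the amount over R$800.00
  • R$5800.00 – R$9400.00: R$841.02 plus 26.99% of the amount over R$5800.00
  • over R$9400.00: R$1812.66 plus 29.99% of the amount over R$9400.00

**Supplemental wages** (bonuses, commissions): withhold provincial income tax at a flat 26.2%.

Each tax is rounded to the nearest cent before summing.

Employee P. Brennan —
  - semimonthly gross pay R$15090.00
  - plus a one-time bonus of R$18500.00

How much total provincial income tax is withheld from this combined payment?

Provincial Income Tax: taxable = R$15090.00
  R$1812.66 + 29.99% × (R$15090.00 − R$9400.00) = R$1812.66 + 29.99% × R$5690.00 = R$3519.09
Supplemental (26.2% flat on bonus): 26.2% × R$18500.00 = R$4847.00
Total provincial income tax: R$3519.09 + R$4847.00 = R$8366.09

R$8366.09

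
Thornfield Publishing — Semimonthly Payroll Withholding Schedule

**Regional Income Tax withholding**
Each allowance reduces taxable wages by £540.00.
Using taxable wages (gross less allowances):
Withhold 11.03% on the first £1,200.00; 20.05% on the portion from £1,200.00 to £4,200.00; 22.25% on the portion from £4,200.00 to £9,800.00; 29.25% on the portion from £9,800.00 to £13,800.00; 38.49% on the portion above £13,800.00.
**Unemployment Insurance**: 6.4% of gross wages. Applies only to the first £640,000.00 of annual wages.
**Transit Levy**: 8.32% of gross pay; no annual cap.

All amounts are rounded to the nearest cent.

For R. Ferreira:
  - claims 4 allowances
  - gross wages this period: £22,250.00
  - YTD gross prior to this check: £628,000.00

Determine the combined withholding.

£8,190.08

Regional Income Tax: taxable = £22,250.00 − 4×£540.00 = £20,090.00
  £3,149.86 + 38.49% × (£20,090.00 − £13,800.00) = £3,149.86 + 38.49% × £6,290.00 = £5,570.88
Unemployment Insurance: cap £640,000.00 − YTD £628,000.00 = £12,000.00 subject; 6.4% × £12,000.00 = £768.00
Transit Levy: 8.32% × £22,250.00 = £1,851.20
Total: £5,570.88 + £768.00 + £1,851.20 = £8,190.08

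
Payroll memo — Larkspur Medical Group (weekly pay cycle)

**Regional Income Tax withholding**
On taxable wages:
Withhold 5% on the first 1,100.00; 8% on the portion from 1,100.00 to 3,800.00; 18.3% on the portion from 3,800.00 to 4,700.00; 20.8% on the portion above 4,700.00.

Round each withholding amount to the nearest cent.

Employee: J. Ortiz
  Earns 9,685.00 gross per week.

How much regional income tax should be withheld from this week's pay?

1,472.58

Regional Income Tax: taxable = 9,685.00
  435.70 + 20.8% × (9,685.00 − 4,700.00) = 435.70 + 20.8% × 4,985.00 = 1,472.58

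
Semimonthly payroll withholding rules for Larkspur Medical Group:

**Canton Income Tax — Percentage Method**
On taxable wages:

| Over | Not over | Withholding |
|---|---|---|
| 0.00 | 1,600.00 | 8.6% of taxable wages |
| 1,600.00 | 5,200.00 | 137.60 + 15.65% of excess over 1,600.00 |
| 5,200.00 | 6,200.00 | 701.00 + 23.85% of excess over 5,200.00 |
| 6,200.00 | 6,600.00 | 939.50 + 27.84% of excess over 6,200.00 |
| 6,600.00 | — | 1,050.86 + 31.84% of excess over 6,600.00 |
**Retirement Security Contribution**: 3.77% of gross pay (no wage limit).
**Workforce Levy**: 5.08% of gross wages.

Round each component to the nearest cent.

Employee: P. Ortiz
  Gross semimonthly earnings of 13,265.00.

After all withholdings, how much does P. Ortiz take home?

8,918.05

Canton Income Tax: taxable = 13,265.00
  1,050.86 + 31.84% × (13,265.00 − 6,600.00) = 1,050.86 + 31.84% × 6,665.00 = 3,173.00
Retirement Security Contribution: 3.77% × 13,265.00 = 500.09
Workforce Levy: 5.08% × 13,265.00 = 673.86
Total withheld: 3,173.00 + 500.09 + 673.86 = 4,346.95
Net pay: 13,265.00 − 4,346.95 = 8,918.05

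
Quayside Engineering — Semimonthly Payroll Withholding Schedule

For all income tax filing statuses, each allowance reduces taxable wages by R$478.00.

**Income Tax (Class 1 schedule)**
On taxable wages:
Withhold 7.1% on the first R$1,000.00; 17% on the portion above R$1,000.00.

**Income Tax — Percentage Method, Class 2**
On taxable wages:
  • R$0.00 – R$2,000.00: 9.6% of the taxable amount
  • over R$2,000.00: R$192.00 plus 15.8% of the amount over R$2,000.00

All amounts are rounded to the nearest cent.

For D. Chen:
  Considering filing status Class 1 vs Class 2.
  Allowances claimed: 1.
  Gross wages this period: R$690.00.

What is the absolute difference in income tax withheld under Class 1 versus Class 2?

R$5.30

Income Tax (Class 1): taxable = R$690.00 − 1×R$478.00 = R$212.00
  7.1% × R$212.00 = R$15.05
Income Tax (Class 2): taxable = R$690.00 − 1×R$478.00 = R$212.00
  9.6% × R$212.00 = R$20.35
Difference: |R$15.05 − R$20.35| = R$5.30 (higher under Class 2)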